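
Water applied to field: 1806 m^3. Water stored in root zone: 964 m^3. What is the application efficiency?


Ea = V_root / V_field * 100 = 964 / 1806 * 100 = 53.3776%

53.3776 %


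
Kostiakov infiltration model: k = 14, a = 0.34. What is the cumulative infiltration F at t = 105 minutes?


F = k * t^a = 14 * 105^0.34
F = 14 * 4.866361

68.1291 mm


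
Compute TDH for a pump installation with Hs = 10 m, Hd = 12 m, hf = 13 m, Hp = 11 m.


TDH = Hs + Hd + hf + Hp = 10 + 12 + 13 + 11 = 46

46 m


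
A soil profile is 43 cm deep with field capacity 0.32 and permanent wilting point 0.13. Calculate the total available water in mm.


AWC = (FC - PWP) * d * 10
AWC = (0.32 - 0.13) * 43 * 10
AWC = 0.1900 * 43 * 10

81.7000 mm


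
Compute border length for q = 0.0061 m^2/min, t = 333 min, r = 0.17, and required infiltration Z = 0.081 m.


L = q*t/((1+r)*Z)
L = 0.0061*333/((1+0.17)*0.081)
L = 2.0313/0.09477

21.4340 m


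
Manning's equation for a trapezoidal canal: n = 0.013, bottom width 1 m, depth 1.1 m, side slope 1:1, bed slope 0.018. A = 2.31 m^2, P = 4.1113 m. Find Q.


R = A/P = 2.31/4.1113 = 0.561866
Q = (1/0.013) * 2.31 * 0.561866^(2/3) * 0.018^0.5

16.2328 m^3/s


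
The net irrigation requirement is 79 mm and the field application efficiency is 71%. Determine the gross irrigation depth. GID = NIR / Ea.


Ea = 71% = 0.71
GID = NIR / Ea = 79 / 0.71 = 111.2676 mm

111.2676 mm


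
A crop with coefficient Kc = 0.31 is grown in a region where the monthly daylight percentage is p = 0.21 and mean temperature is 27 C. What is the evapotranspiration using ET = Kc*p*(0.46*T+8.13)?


ET = Kc * p * (0.46*T + 8.13)
ET = 0.31 * 0.21 * (0.46*27 + 8.13)
ET = 0.31 * 0.21 * 20.5500

1.3378 mm/day


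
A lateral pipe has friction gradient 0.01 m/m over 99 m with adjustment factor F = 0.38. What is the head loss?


hf = J * L * F = 0.01 * 99 * 0.38 = 0.3762 m

0.3762 m


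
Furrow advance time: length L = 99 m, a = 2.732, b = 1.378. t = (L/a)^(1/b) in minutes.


t = (L/a)^(1/b)
t = (99/2.732)^(1/1.378)
t = 36.237189^(1/1.378)

13.5351 min


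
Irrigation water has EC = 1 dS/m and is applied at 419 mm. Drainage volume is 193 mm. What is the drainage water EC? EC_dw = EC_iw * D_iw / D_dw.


EC_dw = EC_iw * D_iw / D_dw
EC_dw = 1 * 419 / 193
EC_dw = 419 / 193

2.1710 dS/m


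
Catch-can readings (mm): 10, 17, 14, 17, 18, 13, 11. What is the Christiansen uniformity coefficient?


mean = 14.285714 mm
MAD = 2.612245 mm
CU = (1 - 2.612245/14.285714)*100

81.7143 %


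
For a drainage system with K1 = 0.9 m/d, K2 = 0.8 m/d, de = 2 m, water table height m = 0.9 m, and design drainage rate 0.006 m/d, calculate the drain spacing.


S^2 = 8*K2*de*m/q + 4*K1*m^2/q
S^2 = 8*0.8*2*0.9/0.006 + 4*0.9*0.9^2/0.006
S = sqrt(2406.0000)

49.0510 m


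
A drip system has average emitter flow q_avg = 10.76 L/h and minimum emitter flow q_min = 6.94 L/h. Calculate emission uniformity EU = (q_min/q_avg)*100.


EU = (q_min/q_avg)*100 = (6.94/10.76)*100 = 64.4981%

64.4981 %


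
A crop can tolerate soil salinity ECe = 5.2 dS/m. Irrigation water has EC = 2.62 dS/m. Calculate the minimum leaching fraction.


LR = ECiw / (5*ECe - ECiw)
LR = 2.62 / (5*5.2 - 2.62)
LR = 2.62 / 23.3800

0.1121


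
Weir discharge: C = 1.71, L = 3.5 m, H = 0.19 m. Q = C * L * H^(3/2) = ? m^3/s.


Q = C * L * H^(3/2) = 1.71 * 3.5 * 0.19^1.5 = 1.71 * 3.5 * 0.082819

0.4957 m^3/s


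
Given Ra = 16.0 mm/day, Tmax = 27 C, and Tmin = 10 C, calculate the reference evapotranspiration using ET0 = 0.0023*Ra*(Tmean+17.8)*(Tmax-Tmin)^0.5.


Tmean = (Tmax + Tmin)/2 = (27 + 10)/2 = 18.5
ET0 = 0.0023 * 16.0 * (18.5 + 17.8) * sqrt(27 - 10)
ET0 = 0.0023 * 16.0 * 36.3 * 4.123106

5.5078 mm/day


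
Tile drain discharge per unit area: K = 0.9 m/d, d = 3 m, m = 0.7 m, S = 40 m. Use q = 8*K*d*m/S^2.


q = 8*K*d*m/S^2
q = 8*0.9*3*0.7/40^2
q = 15.1200 / 1600

0.0095 m/d


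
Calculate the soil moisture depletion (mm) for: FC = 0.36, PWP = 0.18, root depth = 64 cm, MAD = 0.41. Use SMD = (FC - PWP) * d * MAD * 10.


SMD = (FC - PWP) * d * MAD * 10
SMD = (0.36 - 0.18) * 64 * 0.41 * 10
SMD = 0.1800 * 64 * 0.41 * 10

47.2320 mm


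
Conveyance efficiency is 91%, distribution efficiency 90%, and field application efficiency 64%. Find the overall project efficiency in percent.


Ec = 0.91, Eb = 0.9, Ea = 0.64
E = 0.91 * 0.9 * 0.64 * 100 = 52.4160%

52.4160 %


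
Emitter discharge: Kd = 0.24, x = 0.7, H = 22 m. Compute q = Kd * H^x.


q = Kd * H^x = 0.24 * 22^0.7 = 0.24 * 8.703539

2.0888 L/h


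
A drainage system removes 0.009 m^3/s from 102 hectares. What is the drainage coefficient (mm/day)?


DC = Q * 86400 / (A * 10000) * 1000
DC = 0.009 * 86400 / (102 * 10000) * 1000
DC = 777600.0000 / 1020000

0.7624 mm/day


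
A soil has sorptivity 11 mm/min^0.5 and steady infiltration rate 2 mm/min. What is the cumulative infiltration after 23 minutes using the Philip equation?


F = S*sqrt(t) + A*t
F = 11*sqrt(23) + 2*23
F = 11*4.795832 + 46

98.7542 mm


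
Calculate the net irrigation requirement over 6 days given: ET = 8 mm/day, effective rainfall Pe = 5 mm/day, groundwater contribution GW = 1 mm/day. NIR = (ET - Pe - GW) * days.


Daily deficit = ET - Pe - GW = 8 - 5 - 1 = 2 mm/day
NIR = 2 * 6 = 12 mm

12.0000 mm


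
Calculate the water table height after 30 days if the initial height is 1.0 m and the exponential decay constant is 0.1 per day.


m = m0 * exp(-k*t)
m = 1.0 * exp(-0.1 * 30)
m = 1.0 * exp(-3.0000)

0.0498 m


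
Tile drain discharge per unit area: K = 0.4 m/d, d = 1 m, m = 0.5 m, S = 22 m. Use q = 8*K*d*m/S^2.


q = 8*K*d*m/S^2
q = 8*0.4*1*0.5/22^2
q = 1.6000 / 484

0.0033 m/d


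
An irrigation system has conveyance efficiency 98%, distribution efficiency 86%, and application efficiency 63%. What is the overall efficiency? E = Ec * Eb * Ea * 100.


Ec = 0.98, Eb = 0.86, Ea = 0.63
E = 0.98 * 0.86 * 0.63 * 100 = 53.0964%

53.0964 %


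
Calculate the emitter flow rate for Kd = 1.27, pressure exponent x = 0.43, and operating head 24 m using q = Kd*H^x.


q = Kd * H^x = 1.27 * 24^0.43 = 1.27 * 3.921849

4.9807 L/h


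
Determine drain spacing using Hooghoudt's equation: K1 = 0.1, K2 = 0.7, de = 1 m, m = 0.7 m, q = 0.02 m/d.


S^2 = 8*K2*de*m/q + 4*K1*m^2/q
S^2 = 8*0.7*1*0.7/0.02 + 4*0.1*0.7^2/0.02
S = sqrt(205.8000)

14.3457 m


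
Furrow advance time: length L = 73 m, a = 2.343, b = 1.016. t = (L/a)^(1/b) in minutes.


t = (L/a)^(1/b)
t = (73/2.343)^(1/1.016)
t = 31.156637^(1/1.016)

29.5141 min


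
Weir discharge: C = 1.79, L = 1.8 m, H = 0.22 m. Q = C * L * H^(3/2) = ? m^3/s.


Q = C * L * H^(3/2) = 1.79 * 1.8 * 0.22^1.5 = 1.79 * 1.8 * 0.103189

0.3325 m^3/s


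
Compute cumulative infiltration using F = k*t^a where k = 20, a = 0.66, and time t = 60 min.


F = k * t^a = 20 * 60^0.66
F = 20 * 14.913508

298.2702 mm


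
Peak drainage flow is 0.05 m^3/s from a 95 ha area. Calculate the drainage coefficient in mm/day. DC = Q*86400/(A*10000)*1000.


DC = Q * 86400 / (A * 10000) * 1000
DC = 0.05 * 86400 / (95 * 10000) * 1000
DC = 4320000.0000 / 950000

4.5474 mm/day


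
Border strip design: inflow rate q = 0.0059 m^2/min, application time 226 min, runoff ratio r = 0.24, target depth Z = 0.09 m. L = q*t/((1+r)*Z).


L = q*t/((1+r)*Z)
L = 0.0059*226/((1+0.24)*0.09)
L = 1.3334/0.1116

11.9480 m


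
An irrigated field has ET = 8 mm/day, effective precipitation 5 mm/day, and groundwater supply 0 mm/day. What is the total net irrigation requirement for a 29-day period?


Daily deficit = ET - Pe - GW = 8 - 5 - 0 = 3 mm/day
NIR = 3 * 29 = 87 mm

87.0000 mm


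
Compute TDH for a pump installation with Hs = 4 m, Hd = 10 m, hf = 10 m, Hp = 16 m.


TDH = Hs + Hd + hf + Hp = 4 + 10 + 10 + 16 = 40

40 m


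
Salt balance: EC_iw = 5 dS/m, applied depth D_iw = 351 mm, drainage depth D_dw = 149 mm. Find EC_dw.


EC_dw = EC_iw * D_iw / D_dw
EC_dw = 5 * 351 / 149
EC_dw = 1755 / 149

11.7785 dS/m


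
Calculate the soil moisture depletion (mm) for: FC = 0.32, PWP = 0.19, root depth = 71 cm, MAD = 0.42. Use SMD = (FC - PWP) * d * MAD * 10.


SMD = (FC - PWP) * d * MAD * 10
SMD = (0.32 - 0.19) * 71 * 0.42 * 10
SMD = 0.1300 * 71 * 0.42 * 10

38.7660 mm


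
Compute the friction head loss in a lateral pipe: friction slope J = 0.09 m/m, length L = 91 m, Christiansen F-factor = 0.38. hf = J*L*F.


hf = J * L * F = 0.09 * 91 * 0.38 = 3.1122 m

3.1122 m


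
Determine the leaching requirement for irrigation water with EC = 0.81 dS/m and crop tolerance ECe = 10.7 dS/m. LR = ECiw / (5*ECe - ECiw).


LR = ECiw / (5*ECe - ECiw)
LR = 0.81 / (5*10.7 - 0.81)
LR = 0.81 / 52.6900

0.0154


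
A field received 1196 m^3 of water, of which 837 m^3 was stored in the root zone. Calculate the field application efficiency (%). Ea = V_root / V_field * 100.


Ea = V_root / V_field * 100 = 837 / 1196 * 100 = 69.9833%

69.9833 %


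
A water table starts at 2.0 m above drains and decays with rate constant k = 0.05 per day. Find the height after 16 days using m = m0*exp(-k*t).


m = m0 * exp(-k*t)
m = 2.0 * exp(-0.05 * 16)
m = 2.0 * exp(-0.8000)

0.8987 m


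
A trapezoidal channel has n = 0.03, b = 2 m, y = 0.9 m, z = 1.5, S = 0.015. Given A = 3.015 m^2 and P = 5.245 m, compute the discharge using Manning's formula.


R = A/P = 3.015/5.245 = 0.574833
Q = (1/0.03) * 3.015 * 0.574833^(2/3) * 0.015^0.5

8.5095 m^3/s


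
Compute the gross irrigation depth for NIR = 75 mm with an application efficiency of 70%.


Ea = 70% = 0.7
GID = NIR / Ea = 75 / 0.7 = 107.1429 mm

107.1429 mm


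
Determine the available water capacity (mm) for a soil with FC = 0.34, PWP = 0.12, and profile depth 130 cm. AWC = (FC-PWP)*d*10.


AWC = (FC - PWP) * d * 10
AWC = (0.34 - 0.12) * 130 * 10
AWC = 0.2200 * 130 * 10

286.0000 mm


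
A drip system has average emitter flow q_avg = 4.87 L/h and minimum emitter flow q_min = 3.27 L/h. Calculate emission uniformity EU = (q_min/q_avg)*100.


EU = (q_min/q_avg)*100 = (3.27/4.87)*100 = 67.1458%

67.1458 %


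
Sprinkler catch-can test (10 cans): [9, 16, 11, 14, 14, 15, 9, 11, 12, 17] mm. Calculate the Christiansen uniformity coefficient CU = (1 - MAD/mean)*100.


mean = 12.800000 mm
MAD = 2.400000 mm
CU = (1 - 2.400000/12.800000)*100

81.2500 %


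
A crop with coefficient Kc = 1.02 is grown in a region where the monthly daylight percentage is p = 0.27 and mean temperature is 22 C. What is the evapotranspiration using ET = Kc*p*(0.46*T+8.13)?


ET = Kc * p * (0.46*T + 8.13)
ET = 1.02 * 0.27 * (0.46*22 + 8.13)
ET = 1.02 * 0.27 * 18.2500

5.0261 mm/day


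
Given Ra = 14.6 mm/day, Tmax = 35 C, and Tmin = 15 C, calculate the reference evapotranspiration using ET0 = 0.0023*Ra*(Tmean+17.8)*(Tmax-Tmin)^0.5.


Tmean = (Tmax + Tmin)/2 = (35 + 15)/2 = 25.0
ET0 = 0.0023 * 14.6 * (25.0 + 17.8) * sqrt(35 - 15)
ET0 = 0.0023 * 14.6 * 42.8 * 4.472136

6.4275 mm/day


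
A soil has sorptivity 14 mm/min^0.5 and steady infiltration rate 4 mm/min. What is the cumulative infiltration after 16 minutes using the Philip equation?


F = S*sqrt(t) + A*t
F = 14*sqrt(16) + 4*16
F = 14*4.000000 + 64

120.0000 mm


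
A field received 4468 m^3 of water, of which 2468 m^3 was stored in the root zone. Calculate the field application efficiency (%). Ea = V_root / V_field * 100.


Ea = V_root / V_field * 100 = 2468 / 4468 * 100 = 55.2372%

55.2372 %


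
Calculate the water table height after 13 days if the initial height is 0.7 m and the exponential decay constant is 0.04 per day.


m = m0 * exp(-k*t)
m = 0.7 * exp(-0.04 * 13)
m = 0.7 * exp(-0.5200)

0.4162 m


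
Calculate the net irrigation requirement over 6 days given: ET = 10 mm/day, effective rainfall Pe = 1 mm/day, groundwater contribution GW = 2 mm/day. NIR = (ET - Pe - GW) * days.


Daily deficit = ET - Pe - GW = 10 - 1 - 2 = 7 mm/day
NIR = 7 * 6 = 42 mm

42.0000 mm


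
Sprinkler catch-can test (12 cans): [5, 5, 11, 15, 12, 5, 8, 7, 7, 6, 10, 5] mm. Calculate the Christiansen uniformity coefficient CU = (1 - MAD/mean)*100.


mean = 8.000000 mm
MAD = 2.666667 mm
CU = (1 - 2.666667/8.000000)*100

66.6667 %


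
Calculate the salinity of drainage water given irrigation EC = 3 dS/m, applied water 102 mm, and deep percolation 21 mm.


EC_dw = EC_iw * D_iw / D_dw
EC_dw = 3 * 102 / 21
EC_dw = 306 / 21

14.5714 dS/m


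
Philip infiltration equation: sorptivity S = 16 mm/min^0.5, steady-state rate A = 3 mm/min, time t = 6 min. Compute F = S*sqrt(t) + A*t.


F = S*sqrt(t) + A*t
F = 16*sqrt(6) + 3*6
F = 16*2.449490 + 18

57.1918 mm


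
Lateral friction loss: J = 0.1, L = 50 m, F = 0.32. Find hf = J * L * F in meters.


hf = J * L * F = 0.1 * 50 * 0.32 = 1.6000 m

1.6000 m


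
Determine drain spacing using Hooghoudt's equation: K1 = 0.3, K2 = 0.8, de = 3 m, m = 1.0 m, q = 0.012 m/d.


S^2 = 8*K2*de*m/q + 4*K1*m^2/q
S^2 = 8*0.8*3*1.0/0.012 + 4*0.3*1.0^2/0.012
S = sqrt(1700.0000)

41.2311 m


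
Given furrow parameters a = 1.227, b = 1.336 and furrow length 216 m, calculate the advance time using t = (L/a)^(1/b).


t = (L/a)^(1/b)
t = (216/1.227)^(1/1.336)
t = 176.039120^(1/1.336)

47.9562 min


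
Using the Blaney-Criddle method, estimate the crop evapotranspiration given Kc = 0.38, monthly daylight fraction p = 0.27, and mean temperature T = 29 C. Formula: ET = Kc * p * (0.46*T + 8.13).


ET = Kc * p * (0.46*T + 8.13)
ET = 0.38 * 0.27 * (0.46*29 + 8.13)
ET = 0.38 * 0.27 * 21.4700

2.2028 mm/day


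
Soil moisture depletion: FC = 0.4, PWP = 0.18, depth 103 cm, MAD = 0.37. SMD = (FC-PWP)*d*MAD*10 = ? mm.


SMD = (FC - PWP) * d * MAD * 10
SMD = (0.4 - 0.18) * 103 * 0.37 * 10
SMD = 0.2200 * 103 * 0.37 * 10

83.8420 mm


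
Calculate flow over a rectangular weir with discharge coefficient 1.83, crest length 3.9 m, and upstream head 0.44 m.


Q = C * L * H^(3/2) = 1.83 * 3.9 * 0.44^1.5 = 1.83 * 3.9 * 0.291863

2.0830 m^3/s


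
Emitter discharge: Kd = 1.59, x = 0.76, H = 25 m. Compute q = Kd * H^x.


q = Kd * H^x = 1.59 * 25^0.76 = 1.59 * 11.546076

18.3583 L/h


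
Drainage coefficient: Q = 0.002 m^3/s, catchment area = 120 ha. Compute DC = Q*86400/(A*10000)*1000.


DC = Q * 86400 / (A * 10000) * 1000
DC = 0.002 * 86400 / (120 * 10000) * 1000
DC = 172800.0000 / 1200000

0.1440 mm/day


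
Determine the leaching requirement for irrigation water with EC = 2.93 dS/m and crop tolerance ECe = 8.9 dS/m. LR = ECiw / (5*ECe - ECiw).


LR = ECiw / (5*ECe - ECiw)
LR = 2.93 / (5*8.9 - 2.93)
LR = 2.93 / 41.5700

0.0705


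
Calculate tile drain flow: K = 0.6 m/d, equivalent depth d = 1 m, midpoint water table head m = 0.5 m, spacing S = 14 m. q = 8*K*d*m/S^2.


q = 8*K*d*m/S^2
q = 8*0.6*1*0.5/14^2
q = 2.4000 / 196

0.0122 m/d


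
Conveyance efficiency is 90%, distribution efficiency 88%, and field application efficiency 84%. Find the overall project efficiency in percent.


Ec = 0.9, Eb = 0.88, Ea = 0.84
E = 0.9 * 0.88 * 0.84 * 100 = 66.5280%

66.5280 %


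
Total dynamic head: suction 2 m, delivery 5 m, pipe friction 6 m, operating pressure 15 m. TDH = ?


TDH = Hs + Hd + hf + Hp = 2 + 5 + 6 + 15 = 28

28 m


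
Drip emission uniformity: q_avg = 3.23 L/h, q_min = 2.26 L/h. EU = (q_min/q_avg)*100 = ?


EU = (q_min/q_avg)*100 = (2.26/3.23)*100 = 69.9690%

69.9690 %


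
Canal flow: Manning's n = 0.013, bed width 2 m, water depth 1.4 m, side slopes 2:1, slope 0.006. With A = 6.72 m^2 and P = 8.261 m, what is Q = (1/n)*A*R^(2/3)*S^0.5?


R = A/P = 6.72/8.261 = 0.813461
Q = (1/0.013) * 6.72 * 0.813461^(2/3) * 0.006^0.5

34.8920 m^3/s


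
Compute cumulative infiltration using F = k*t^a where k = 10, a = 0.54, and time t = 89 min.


F = k * t^a = 10 * 89^0.54
F = 10 * 11.289393

112.8939 mm


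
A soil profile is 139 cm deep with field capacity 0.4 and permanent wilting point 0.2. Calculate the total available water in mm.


AWC = (FC - PWP) * d * 10
AWC = (0.4 - 0.2) * 139 * 10
AWC = 0.2000 * 139 * 10

278.0000 mm


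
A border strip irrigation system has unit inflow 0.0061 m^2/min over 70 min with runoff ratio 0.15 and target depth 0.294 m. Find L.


L = q*t/((1+r)*Z)
L = 0.0061*70/((1+0.15)*0.294)
L = 0.427/0.3381

1.2629 m


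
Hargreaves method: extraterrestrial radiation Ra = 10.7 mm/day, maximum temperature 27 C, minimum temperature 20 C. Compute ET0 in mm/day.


Tmean = (Tmax + Tmin)/2 = (27 + 20)/2 = 23.5
ET0 = 0.0023 * 10.7 * (23.5 + 17.8) * sqrt(27 - 20)
ET0 = 0.0023 * 10.7 * 41.3 * 2.645751

2.6891 mm/day


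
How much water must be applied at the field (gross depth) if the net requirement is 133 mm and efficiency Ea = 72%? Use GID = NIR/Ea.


Ea = 72% = 0.72
GID = NIR / Ea = 133 / 0.72 = 184.7222 mm

184.7222 mm


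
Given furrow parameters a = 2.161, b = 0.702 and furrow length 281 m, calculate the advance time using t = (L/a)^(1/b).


t = (L/a)^(1/b)
t = (281/2.161)^(1/0.702)
t = 130.032392^(1/0.702)

1026.7612 min


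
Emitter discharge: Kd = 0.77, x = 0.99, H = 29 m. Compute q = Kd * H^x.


q = Kd * H^x = 0.77 * 29^0.99 = 0.77 * 28.039742

21.5906 L/h


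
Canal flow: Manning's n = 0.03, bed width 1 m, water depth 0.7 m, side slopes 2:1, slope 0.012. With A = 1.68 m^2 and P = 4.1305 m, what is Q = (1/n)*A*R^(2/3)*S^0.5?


R = A/P = 1.68/4.1305 = 0.406730
Q = (1/0.03) * 1.68 * 0.406730^(2/3) * 0.012^0.5

3.3676 m^3/s


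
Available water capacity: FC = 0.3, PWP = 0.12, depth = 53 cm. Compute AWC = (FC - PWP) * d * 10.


AWC = (FC - PWP) * d * 10
AWC = (0.3 - 0.12) * 53 * 10
AWC = 0.1800 * 53 * 10

95.4000 mm


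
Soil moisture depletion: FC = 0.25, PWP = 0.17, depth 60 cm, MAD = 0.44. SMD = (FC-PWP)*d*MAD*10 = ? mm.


SMD = (FC - PWP) * d * MAD * 10
SMD = (0.25 - 0.17) * 60 * 0.44 * 10
SMD = 0.0800 * 60 * 0.44 * 10

21.1200 mm


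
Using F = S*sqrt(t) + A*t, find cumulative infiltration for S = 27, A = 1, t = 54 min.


F = S*sqrt(t) + A*t
F = 27*sqrt(54) + 1*54
F = 27*7.348469 + 54

252.4087 mm


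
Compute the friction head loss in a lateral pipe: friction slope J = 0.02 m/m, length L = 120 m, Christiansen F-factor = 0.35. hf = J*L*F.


hf = J * L * F = 0.02 * 120 * 0.35 = 0.8400 m

0.8400 m


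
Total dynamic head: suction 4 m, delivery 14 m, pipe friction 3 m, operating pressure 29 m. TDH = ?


TDH = Hs + Hd + hf + Hp = 4 + 14 + 3 + 29 = 50

50 m


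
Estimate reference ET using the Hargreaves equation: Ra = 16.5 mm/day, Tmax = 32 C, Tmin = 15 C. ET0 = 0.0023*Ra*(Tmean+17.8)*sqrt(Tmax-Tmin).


Tmean = (Tmax + Tmin)/2 = (32 + 15)/2 = 23.5
ET0 = 0.0023 * 16.5 * (23.5 + 17.8) * sqrt(32 - 15)
ET0 = 0.0023 * 16.5 * 41.3 * 4.123106

6.4623 mm/day


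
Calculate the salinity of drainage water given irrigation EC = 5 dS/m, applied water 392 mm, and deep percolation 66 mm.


EC_dw = EC_iw * D_iw / D_dw
EC_dw = 5 * 392 / 66
EC_dw = 1960 / 66

29.6970 dS/m


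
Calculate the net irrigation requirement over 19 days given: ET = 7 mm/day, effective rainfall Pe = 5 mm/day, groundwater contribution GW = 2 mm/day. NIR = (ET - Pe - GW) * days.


Daily deficit = ET - Pe - GW = 7 - 5 - 2 = 0 mm/day
NIR = 0 * 19 = 0 mm

0 mm


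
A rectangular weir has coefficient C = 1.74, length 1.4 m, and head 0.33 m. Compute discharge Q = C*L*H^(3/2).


Q = C * L * H^(3/2) = 1.74 * 1.4 * 0.33^1.5 = 1.74 * 1.4 * 0.189571

0.4618 m^3/s


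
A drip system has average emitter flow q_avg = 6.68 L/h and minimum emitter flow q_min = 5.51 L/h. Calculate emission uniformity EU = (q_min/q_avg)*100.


EU = (q_min/q_avg)*100 = (5.51/6.68)*100 = 82.4850%

82.4850 %


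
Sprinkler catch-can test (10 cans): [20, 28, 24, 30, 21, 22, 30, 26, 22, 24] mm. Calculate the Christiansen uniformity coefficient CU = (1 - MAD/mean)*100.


mean = 24.700000 mm
MAD = 3.040000 mm
CU = (1 - 3.040000/24.700000)*100

87.6923 %


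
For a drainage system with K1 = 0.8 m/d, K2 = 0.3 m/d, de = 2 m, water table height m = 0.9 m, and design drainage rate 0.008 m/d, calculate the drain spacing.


S^2 = 8*K2*de*m/q + 4*K1*m^2/q
S^2 = 8*0.3*2*0.9/0.008 + 4*0.8*0.9^2/0.008
S = sqrt(864.0000)

29.3939 m


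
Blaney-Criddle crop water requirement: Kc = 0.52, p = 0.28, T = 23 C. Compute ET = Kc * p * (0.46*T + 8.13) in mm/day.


ET = Kc * p * (0.46*T + 8.13)
ET = 0.52 * 0.28 * (0.46*23 + 8.13)
ET = 0.52 * 0.28 * 18.7100

2.7242 mm/day


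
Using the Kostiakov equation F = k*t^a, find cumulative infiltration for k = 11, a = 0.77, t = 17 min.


F = k * t^a = 11 * 17^0.77
F = 11 * 8.860244

97.4627 mm


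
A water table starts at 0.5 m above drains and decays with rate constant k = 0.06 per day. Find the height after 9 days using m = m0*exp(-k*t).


m = m0 * exp(-k*t)
m = 0.5 * exp(-0.06 * 9)
m = 0.5 * exp(-0.5400)

0.2914 m


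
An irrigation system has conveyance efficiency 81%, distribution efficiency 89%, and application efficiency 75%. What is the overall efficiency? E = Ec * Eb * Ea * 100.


Ec = 0.81, Eb = 0.89, Ea = 0.75
E = 0.81 * 0.89 * 0.75 * 100 = 54.0675%

54.0675 %


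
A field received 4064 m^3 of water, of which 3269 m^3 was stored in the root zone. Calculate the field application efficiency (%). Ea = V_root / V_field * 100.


Ea = V_root / V_field * 100 = 3269 / 4064 * 100 = 80.4380%

80.4380 %


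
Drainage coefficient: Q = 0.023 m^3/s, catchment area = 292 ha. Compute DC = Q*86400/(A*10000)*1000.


DC = Q * 86400 / (A * 10000) * 1000
DC = 0.023 * 86400 / (292 * 10000) * 1000
DC = 1987200.0000 / 2920000

0.6805 mm/day


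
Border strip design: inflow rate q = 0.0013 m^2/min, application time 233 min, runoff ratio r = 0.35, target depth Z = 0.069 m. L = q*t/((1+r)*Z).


L = q*t/((1+r)*Z)
L = 0.0013*233/((1+0.35)*0.069)
L = 0.3029/0.09315

3.2517 m


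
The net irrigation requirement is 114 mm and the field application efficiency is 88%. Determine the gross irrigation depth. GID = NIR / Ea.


Ea = 88% = 0.88
GID = NIR / Ea = 114 / 0.88 = 129.5455 mm

129.5455 mm


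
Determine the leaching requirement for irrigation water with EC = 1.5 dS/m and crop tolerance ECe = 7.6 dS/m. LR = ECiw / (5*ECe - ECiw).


LR = ECiw / (5*ECe - ECiw)
LR = 1.5 / (5*7.6 - 1.5)
LR = 1.5 / 36.5000

0.0411


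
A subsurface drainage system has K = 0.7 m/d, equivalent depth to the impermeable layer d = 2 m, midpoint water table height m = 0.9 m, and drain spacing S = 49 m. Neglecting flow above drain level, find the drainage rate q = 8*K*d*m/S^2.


q = 8*K*d*m/S^2
q = 8*0.7*2*0.9/49^2
q = 10.0800 / 2401

0.0042 m/d


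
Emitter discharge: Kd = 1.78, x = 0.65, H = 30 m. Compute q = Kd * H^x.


q = Kd * H^x = 1.78 * 30^0.65 = 1.78 * 9.122814

16.2386 L/h


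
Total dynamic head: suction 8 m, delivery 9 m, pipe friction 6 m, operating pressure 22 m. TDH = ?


TDH = Hs + Hd + hf + Hp = 8 + 9 + 6 + 22 = 45

45 m


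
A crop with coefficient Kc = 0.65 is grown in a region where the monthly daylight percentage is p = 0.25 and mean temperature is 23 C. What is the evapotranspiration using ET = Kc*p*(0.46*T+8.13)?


ET = Kc * p * (0.46*T + 8.13)
ET = 0.65 * 0.25 * (0.46*23 + 8.13)
ET = 0.65 * 0.25 * 18.7100

3.0404 mm/day


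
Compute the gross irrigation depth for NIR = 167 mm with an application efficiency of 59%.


Ea = 59% = 0.59
GID = NIR / Ea = 167 / 0.59 = 283.0508 mm

283.0508 mm


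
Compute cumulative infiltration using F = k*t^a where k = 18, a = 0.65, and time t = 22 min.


F = k * t^a = 18 * 22^0.65
F = 18 * 7.457182

134.2293 mm


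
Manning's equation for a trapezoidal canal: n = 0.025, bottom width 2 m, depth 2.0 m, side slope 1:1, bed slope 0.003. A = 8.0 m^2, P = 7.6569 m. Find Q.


R = A/P = 8.0/7.6569 = 1.044809
Q = (1/0.025) * 8.0 * 1.044809^(2/3) * 0.003^0.5

18.0469 m^3/s


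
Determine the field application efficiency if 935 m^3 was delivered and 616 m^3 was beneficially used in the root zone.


Ea = V_root / V_field * 100 = 616 / 935 * 100 = 65.8824%

65.8824 %


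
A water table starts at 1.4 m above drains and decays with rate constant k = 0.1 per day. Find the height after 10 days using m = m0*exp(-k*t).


m = m0 * exp(-k*t)
m = 1.4 * exp(-0.1 * 10)
m = 1.4 * exp(-1.0000)

0.5150 m


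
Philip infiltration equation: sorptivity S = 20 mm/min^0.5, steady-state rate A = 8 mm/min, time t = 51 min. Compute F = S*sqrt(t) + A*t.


F = S*sqrt(t) + A*t
F = 20*sqrt(51) + 8*51
F = 20*7.141428 + 408

550.8286 mm


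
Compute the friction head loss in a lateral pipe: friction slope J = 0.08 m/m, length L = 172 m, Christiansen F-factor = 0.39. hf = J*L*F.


hf = J * L * F = 0.08 * 172 * 0.39 = 5.3664 m

5.3664 m


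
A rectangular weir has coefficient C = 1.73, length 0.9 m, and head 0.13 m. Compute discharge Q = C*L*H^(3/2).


Q = C * L * H^(3/2) = 1.73 * 0.9 * 0.13^1.5 = 1.73 * 0.9 * 0.046872

0.0730 m^3/s


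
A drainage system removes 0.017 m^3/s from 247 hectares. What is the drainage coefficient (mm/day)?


DC = Q * 86400 / (A * 10000) * 1000
DC = 0.017 * 86400 / (247 * 10000) * 1000
DC = 1468800.0000 / 2470000

0.5947 mm/day


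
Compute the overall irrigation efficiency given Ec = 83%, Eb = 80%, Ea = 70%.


Ec = 0.83, Eb = 0.8, Ea = 0.7
E = 0.83 * 0.8 * 0.7 * 100 = 46.4800%

46.4800 %


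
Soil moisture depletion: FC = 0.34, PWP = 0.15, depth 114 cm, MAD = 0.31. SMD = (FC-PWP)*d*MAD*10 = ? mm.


SMD = (FC - PWP) * d * MAD * 10
SMD = (0.34 - 0.15) * 114 * 0.31 * 10
SMD = 0.1900 * 114 * 0.31 * 10

67.1460 mm


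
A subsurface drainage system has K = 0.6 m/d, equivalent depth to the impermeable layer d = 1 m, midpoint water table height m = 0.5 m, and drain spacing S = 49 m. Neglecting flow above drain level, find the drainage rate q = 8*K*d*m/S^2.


q = 8*K*d*m/S^2
q = 8*0.6*1*0.5/49^2
q = 2.4000 / 2401

9.9958e-04 m/d


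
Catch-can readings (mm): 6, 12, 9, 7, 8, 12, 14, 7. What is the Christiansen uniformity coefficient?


mean = 9.375000 mm
MAD = 2.468750 mm
CU = (1 - 2.468750/9.375000)*100

73.6667 %


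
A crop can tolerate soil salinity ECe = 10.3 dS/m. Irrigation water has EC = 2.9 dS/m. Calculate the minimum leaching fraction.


LR = ECiw / (5*ECe - ECiw)
LR = 2.9 / (5*10.3 - 2.9)
LR = 2.9 / 48.6000

0.0597


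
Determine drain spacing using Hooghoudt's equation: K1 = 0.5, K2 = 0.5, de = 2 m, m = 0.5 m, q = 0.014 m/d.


S^2 = 8*K2*de*m/q + 4*K1*m^2/q
S^2 = 8*0.5*2*0.5/0.014 + 4*0.5*0.5^2/0.014
S = sqrt(321.4286)

17.9284 m


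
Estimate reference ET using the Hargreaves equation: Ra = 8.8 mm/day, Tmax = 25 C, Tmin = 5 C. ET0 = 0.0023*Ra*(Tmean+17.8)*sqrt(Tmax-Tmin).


Tmean = (Tmax + Tmin)/2 = (25 + 5)/2 = 15.0
ET0 = 0.0023 * 8.8 * (15.0 + 17.8) * sqrt(25 - 5)
ET0 = 0.0023 * 8.8 * 32.8 * 4.472136

2.9689 mm/day


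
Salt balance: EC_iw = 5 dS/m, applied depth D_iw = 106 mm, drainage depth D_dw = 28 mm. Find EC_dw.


EC_dw = EC_iw * D_iw / D_dw
EC_dw = 5 * 106 / 28
EC_dw = 530 / 28

18.9286 dS/m


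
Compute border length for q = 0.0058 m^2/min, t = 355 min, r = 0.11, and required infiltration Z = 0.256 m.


L = q*t/((1+r)*Z)
L = 0.0058*355/((1+0.11)*0.256)
L = 2.059/0.28416

7.2459 m


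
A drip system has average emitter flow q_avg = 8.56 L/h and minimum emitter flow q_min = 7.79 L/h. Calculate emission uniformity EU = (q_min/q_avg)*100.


EU = (q_min/q_avg)*100 = (7.79/8.56)*100 = 91.0047%

91.0047 %


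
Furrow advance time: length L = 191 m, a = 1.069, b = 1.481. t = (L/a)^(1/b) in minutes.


t = (L/a)^(1/b)
t = (191/1.069)^(1/1.481)
t = 178.671656^(1/1.481)

33.1613 min


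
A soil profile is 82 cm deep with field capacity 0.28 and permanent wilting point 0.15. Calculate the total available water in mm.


AWC = (FC - PWP) * d * 10
AWC = (0.28 - 0.15) * 82 * 10
AWC = 0.1300 * 82 * 10

106.6000 mm


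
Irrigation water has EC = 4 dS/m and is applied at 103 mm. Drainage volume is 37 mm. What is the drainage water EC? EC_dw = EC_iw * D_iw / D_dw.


EC_dw = EC_iw * D_iw / D_dw
EC_dw = 4 * 103 / 37
EC_dw = 412 / 37

11.1351 dS/m


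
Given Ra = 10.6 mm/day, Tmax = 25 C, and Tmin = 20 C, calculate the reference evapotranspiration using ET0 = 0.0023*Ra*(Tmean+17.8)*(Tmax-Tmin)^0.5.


Tmean = (Tmax + Tmin)/2 = (25 + 20)/2 = 22.5
ET0 = 0.0023 * 10.6 * (22.5 + 17.8) * sqrt(25 - 20)
ET0 = 0.0023 * 10.6 * 40.3 * 2.236068

2.1970 mm/day


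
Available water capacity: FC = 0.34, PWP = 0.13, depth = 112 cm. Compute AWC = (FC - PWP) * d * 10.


AWC = (FC - PWP) * d * 10
AWC = (0.34 - 0.13) * 112 * 10
AWC = 0.2100 * 112 * 10

235.2000 mm


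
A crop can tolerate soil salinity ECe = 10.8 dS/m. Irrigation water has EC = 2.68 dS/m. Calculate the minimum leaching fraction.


LR = ECiw / (5*ECe - ECiw)
LR = 2.68 / (5*10.8 - 2.68)
LR = 2.68 / 51.3200

0.0522


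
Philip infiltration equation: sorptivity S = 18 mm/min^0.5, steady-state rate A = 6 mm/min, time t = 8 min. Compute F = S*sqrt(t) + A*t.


F = S*sqrt(t) + A*t
F = 18*sqrt(8) + 6*8
F = 18*2.828427 + 48

98.9117 mm


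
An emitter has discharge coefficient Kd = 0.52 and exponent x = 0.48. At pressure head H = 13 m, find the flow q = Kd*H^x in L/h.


q = Kd * H^x = 0.52 * 13^0.48 = 0.52 * 3.425254

1.7811 L/h


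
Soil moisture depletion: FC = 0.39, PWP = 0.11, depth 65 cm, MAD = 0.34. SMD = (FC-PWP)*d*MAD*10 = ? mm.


SMD = (FC - PWP) * d * MAD * 10
SMD = (0.39 - 0.11) * 65 * 0.34 * 10
SMD = 0.2800 * 65 * 0.34 * 10

61.8800 mm


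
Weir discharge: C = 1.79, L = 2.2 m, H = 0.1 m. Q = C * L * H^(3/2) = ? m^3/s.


Q = C * L * H^(3/2) = 1.79 * 2.2 * 0.1^1.5 = 1.79 * 2.2 * 0.031623

0.1245 m^3/s


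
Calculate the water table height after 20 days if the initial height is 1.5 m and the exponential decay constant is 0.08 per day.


m = m0 * exp(-k*t)
m = 1.5 * exp(-0.08 * 20)
m = 1.5 * exp(-1.6000)

0.3028 m


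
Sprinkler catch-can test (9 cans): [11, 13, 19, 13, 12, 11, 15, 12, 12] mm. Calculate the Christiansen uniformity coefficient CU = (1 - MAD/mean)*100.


mean = 13.111111 mm
MAD = 1.728395 mm
CU = (1 - 1.728395/13.111111)*100

86.8173 %


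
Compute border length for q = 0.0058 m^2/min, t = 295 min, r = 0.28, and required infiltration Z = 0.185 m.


L = q*t/((1+r)*Z)
L = 0.0058*295/((1+0.28)*0.185)
L = 1.711/0.2368

7.2255 m


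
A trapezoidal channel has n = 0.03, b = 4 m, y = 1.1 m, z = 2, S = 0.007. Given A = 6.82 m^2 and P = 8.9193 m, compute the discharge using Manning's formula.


R = A/P = 6.82/8.9193 = 0.764634
Q = (1/0.03) * 6.82 * 0.764634^(2/3) * 0.007^0.5

15.9043 m^3/s


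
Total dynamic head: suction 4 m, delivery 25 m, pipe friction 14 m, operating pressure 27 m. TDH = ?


TDH = Hs + Hd + hf + Hp = 4 + 25 + 14 + 27 = 70

70 m


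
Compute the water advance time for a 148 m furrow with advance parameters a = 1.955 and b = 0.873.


t = (L/a)^(1/b)
t = (148/1.955)^(1/0.873)
t = 75.703325^(1/0.873)

142.0626 min


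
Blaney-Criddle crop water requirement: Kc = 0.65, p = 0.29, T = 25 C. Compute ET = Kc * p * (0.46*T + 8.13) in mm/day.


ET = Kc * p * (0.46*T + 8.13)
ET = 0.65 * 0.29 * (0.46*25 + 8.13)
ET = 0.65 * 0.29 * 19.6300

3.7003 mm/day


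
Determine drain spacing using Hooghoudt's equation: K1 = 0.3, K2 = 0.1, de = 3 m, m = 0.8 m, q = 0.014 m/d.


S^2 = 8*K2*de*m/q + 4*K1*m^2/q
S^2 = 8*0.1*3*0.8/0.014 + 4*0.3*0.8^2/0.014
S = sqrt(192.0000)

13.8564 m


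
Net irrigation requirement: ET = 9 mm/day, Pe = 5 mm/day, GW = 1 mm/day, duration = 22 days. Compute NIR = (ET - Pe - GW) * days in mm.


Daily deficit = ET - Pe - GW = 9 - 5 - 1 = 3 mm/day
NIR = 3 * 22 = 66 mm

66.0000 mm


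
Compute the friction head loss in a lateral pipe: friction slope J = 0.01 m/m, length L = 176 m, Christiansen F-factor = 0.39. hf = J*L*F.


hf = J * L * F = 0.01 * 176 * 0.39 = 0.6864 m

0.6864 m


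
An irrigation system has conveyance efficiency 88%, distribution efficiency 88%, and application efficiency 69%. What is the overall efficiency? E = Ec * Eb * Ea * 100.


Ec = 0.88, Eb = 0.88, Ea = 0.69
E = 0.88 * 0.88 * 0.69 * 100 = 53.4336%

53.4336 %


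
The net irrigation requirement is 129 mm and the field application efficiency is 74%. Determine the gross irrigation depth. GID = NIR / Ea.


Ea = 74% = 0.74
GID = NIR / Ea = 129 / 0.74 = 174.3243 mm

174.3243 mm


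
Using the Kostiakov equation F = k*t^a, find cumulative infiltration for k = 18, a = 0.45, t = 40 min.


F = k * t^a = 18 * 40^0.45
F = 18 * 5.259289

94.6672 mm


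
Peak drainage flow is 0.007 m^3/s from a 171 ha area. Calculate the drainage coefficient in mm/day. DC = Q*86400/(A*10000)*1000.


DC = Q * 86400 / (A * 10000) * 1000
DC = 0.007 * 86400 / (171 * 10000) * 1000
DC = 604800.0000 / 1710000

0.3537 mm/day


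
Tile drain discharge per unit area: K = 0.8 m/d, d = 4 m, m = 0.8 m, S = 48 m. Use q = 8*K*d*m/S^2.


q = 8*K*d*m/S^2
q = 8*0.8*4*0.8/48^2
q = 20.4800 / 2304

0.0089 m/d


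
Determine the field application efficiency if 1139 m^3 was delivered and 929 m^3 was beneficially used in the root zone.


Ea = V_root / V_field * 100 = 929 / 1139 * 100 = 81.5628%

81.5628 %


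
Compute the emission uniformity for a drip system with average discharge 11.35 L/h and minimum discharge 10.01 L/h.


EU = (q_min/q_avg)*100 = (10.01/11.35)*100 = 88.1938%

88.1938 %


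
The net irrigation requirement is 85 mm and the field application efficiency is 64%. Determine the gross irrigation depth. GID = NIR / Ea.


Ea = 64% = 0.64
GID = NIR / Ea = 85 / 0.64 = 132.8125 mm

132.8125 mm


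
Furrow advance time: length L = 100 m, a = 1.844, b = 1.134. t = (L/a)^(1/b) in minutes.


t = (L/a)^(1/b)
t = (100/1.844)^(1/1.134)
t = 54.229935^(1/1.134)

33.8307 min


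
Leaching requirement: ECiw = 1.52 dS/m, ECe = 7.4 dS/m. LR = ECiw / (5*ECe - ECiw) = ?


LR = ECiw / (5*ECe - ECiw)
LR = 1.52 / (5*7.4 - 1.52)
LR = 1.52 / 35.4800

0.0428


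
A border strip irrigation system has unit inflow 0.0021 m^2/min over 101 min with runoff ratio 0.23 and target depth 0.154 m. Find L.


L = q*t/((1+r)*Z)
L = 0.0021*101/((1+0.23)*0.154)
L = 0.2121/0.18942

1.1197 m


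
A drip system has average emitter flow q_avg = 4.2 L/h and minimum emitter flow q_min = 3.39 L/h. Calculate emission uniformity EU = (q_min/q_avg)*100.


EU = (q_min/q_avg)*100 = (3.39/4.2)*100 = 80.7143%

80.7143 %


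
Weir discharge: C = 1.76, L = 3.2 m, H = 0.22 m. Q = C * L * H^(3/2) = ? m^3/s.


Q = C * L * H^(3/2) = 1.76 * 3.2 * 0.22^1.5 = 1.76 * 3.2 * 0.103189

0.5812 m^3/s


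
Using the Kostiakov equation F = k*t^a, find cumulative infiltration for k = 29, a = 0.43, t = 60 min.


F = k * t^a = 29 * 60^0.43
F = 29 * 5.815741

168.6565 mm


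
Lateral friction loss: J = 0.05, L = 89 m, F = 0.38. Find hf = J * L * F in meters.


hf = J * L * F = 0.05 * 89 * 0.38 = 1.6910 m

1.6910 m


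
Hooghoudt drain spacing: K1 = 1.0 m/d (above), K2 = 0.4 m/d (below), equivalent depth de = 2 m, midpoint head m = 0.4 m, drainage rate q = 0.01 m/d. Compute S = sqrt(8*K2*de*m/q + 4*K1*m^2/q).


S^2 = 8*K2*de*m/q + 4*K1*m^2/q
S^2 = 8*0.4*2*0.4/0.01 + 4*1.0*0.4^2/0.01
S = sqrt(320.0000)

17.8885 m


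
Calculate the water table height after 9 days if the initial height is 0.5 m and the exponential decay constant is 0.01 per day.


m = m0 * exp(-k*t)
m = 0.5 * exp(-0.01 * 9)
m = 0.5 * exp(-0.0900)

0.4570 m


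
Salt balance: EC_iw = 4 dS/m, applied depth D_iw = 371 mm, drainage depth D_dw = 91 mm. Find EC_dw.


EC_dw = EC_iw * D_iw / D_dw
EC_dw = 4 * 371 / 91
EC_dw = 1484 / 91

16.3077 dS/m


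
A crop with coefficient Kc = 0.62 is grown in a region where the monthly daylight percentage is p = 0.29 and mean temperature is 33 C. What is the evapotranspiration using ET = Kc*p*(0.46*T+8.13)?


ET = Kc * p * (0.46*T + 8.13)
ET = 0.62 * 0.29 * (0.46*33 + 8.13)
ET = 0.62 * 0.29 * 23.3100

4.1911 mm/day


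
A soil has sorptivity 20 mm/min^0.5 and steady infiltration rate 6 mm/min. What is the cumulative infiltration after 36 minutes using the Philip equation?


F = S*sqrt(t) + A*t
F = 20*sqrt(36) + 6*36
F = 20*6.000000 + 216

336.0000 mm


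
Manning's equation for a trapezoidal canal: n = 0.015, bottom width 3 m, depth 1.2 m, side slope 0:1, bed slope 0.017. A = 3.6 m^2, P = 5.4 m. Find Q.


R = A/P = 3.6/5.4 = 0.666667
Q = (1/0.015) * 3.6 * 0.666667^(2/3) * 0.017^0.5

23.8804 m^3/s


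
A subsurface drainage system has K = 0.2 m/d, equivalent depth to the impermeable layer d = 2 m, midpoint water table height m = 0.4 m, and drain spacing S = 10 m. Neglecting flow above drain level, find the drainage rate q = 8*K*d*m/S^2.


q = 8*K*d*m/S^2
q = 8*0.2*2*0.4/10^2
q = 1.2800 / 100

0.0128 m/d


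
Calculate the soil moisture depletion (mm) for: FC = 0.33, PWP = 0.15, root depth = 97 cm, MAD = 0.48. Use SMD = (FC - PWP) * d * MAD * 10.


SMD = (FC - PWP) * d * MAD * 10
SMD = (0.33 - 0.15) * 97 * 0.48 * 10
SMD = 0.1800 * 97 * 0.48 * 10

83.8080 mm


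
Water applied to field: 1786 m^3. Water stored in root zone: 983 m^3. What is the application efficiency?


Ea = V_root / V_field * 100 = 983 / 1786 * 100 = 55.0392%

55.0392 %


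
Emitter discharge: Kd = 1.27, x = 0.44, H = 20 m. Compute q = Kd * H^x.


q = Kd * H^x = 1.27 * 20^0.44 = 1.27 * 3.736399

4.7452 L/h


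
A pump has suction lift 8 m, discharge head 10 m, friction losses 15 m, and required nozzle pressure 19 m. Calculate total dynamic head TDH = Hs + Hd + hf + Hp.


TDH = Hs + Hd + hf + Hp = 8 + 10 + 15 + 19 = 52

52 m


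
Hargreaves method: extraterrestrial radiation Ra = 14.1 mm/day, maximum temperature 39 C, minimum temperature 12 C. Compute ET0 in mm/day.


Tmean = (Tmax + Tmin)/2 = (39 + 12)/2 = 25.5
ET0 = 0.0023 * 14.1 * (25.5 + 17.8) * sqrt(39 - 12)
ET0 = 0.0023 * 14.1 * 43.3 * 5.196152

7.2965 mm/day


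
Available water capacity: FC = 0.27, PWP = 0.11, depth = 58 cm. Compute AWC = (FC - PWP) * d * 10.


AWC = (FC - PWP) * d * 10
AWC = (0.27 - 0.11) * 58 * 10
AWC = 0.1600 * 58 * 10

92.8000 mm


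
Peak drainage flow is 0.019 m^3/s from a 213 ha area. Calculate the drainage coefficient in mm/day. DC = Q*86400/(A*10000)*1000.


DC = Q * 86400 / (A * 10000) * 1000
DC = 0.019 * 86400 / (213 * 10000) * 1000
DC = 1641600.0000 / 2130000

0.7707 mm/day


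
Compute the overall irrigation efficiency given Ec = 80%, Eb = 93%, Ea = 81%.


Ec = 0.8, Eb = 0.93, Ea = 0.81
E = 0.8 * 0.93 * 0.81 * 100 = 60.2640%

60.2640 %


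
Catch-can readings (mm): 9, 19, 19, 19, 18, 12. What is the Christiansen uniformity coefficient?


mean = 16.000000 mm
MAD = 3.666667 mm
CU = (1 - 3.666667/16.000000)*100

77.0833 %


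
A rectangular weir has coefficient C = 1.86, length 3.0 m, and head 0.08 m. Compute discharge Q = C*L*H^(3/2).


Q = C * L * H^(3/2) = 1.86 * 3.0 * 0.08^1.5 = 1.86 * 3.0 * 0.022627

0.1263 m^3/s


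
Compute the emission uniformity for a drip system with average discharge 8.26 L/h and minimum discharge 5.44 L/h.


EU = (q_min/q_avg)*100 = (5.44/8.26)*100 = 65.8596%

65.8596 %


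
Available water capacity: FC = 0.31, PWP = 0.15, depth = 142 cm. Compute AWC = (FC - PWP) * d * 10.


AWC = (FC - PWP) * d * 10
AWC = (0.31 - 0.15) * 142 * 10
AWC = 0.1600 * 142 * 10

227.2000 mm


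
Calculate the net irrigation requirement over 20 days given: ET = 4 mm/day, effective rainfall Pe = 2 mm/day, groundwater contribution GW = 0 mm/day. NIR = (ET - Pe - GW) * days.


Daily deficit = ET - Pe - GW = 4 - 2 - 0 = 2 mm/day
NIR = 2 * 20 = 40 mm

40.0000 mm


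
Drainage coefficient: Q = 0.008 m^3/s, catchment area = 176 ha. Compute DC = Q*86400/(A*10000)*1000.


DC = Q * 86400 / (A * 10000) * 1000
DC = 0.008 * 86400 / (176 * 10000) * 1000
DC = 691200.0000 / 1760000

0.3927 mm/day
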